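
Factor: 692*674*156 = 72759648 = 2^5*3^1*13^1 * 173^1*337^1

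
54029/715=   54029/715  =  75.57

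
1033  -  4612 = - 3579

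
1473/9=491/3 = 163.67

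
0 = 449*0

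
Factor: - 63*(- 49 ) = 3087 = 3^2*7^3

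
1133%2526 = 1133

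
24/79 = 24/79 =0.30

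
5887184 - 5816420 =70764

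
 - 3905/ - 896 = 3905/896 = 4.36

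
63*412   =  25956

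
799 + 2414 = 3213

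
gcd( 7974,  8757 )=9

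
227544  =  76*2994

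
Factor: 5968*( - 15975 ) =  - 95338800 = - 2^4*3^2*5^2*71^1*373^1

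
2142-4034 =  - 1892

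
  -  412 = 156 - 568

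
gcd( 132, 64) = 4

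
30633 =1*30633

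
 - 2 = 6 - 8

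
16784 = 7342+9442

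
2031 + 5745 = 7776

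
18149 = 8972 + 9177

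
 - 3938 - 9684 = - 13622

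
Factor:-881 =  - 881^1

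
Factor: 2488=2^3*311^1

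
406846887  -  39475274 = 367371613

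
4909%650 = 359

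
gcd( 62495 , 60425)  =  5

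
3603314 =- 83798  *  ( - 43)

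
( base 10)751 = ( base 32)nf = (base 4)23233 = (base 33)MP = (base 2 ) 1011101111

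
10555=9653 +902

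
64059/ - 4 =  - 16015+1/4 = - 16014.75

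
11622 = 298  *39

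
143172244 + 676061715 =819233959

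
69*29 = 2001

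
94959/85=94959/85=1117.16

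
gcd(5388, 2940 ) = 12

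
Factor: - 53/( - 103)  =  53^1*103^( - 1 ) 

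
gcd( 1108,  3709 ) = 1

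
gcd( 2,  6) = 2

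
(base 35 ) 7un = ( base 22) JKC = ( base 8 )22660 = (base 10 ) 9648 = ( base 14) 3732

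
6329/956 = 6 + 593/956 = 6.62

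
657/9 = 73 =73.00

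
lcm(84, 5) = 420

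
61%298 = 61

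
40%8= 0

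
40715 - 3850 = 36865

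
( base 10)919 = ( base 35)q9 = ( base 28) 14N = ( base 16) 397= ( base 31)TK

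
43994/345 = 127 + 179/345 = 127.52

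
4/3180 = 1/795= 0.00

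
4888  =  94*52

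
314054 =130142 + 183912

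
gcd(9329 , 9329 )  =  9329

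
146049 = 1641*89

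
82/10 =8+1/5 =8.20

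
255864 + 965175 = 1221039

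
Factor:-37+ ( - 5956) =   -  5993 = - 13^1 * 461^1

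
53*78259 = 4147727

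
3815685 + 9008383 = 12824068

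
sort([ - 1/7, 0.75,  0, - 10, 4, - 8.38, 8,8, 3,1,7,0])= [ - 10, - 8.38,-1/7 , 0,0,0.75,1,3,  4, 7,8,8 ]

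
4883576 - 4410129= 473447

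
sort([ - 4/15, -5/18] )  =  [ - 5/18, - 4/15]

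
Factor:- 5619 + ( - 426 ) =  - 6045 = - 3^1 *5^1 * 13^1*31^1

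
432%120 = 72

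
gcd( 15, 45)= 15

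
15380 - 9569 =5811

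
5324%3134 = 2190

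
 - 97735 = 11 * ( - 8885 )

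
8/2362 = 4/1181 = 0.00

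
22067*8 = 176536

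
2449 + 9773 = 12222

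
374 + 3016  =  3390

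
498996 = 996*501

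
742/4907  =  106/701 = 0.15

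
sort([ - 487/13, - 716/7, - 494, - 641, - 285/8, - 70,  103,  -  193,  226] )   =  [ - 641,- 494, - 193, - 716/7,-70 , - 487/13, - 285/8, 103,  226 ] 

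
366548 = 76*4823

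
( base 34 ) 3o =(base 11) 105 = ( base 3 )11200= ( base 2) 1111110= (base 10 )126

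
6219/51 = 121+16/17 = 121.94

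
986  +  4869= 5855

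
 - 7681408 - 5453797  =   - 13135205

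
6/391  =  6/391 = 0.02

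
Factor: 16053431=61^1*263171^1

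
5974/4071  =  1+1903/4071  =  1.47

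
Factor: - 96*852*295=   -  24128640= - 2^7*3^2*5^1*59^1*71^1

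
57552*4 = 230208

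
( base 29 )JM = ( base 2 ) 1000111101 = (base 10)573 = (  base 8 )1075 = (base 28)kd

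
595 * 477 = 283815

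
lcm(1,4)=4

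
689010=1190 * 579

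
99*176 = 17424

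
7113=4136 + 2977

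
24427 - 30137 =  - 5710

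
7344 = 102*72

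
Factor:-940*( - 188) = 176720 = 2^4 * 5^1*47^2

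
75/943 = 75/943 = 0.08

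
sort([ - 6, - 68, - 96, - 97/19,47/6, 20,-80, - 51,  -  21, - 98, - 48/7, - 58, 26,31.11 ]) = [ - 98, - 96  , - 80, - 68, - 58 , - 51, - 21, - 48/7, - 6, - 97/19,  47/6, 20 , 26,31.11 ] 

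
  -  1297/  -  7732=1297/7732 = 0.17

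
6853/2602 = 2  +  1649/2602 = 2.63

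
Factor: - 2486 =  -2^1*11^1*113^1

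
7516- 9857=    - 2341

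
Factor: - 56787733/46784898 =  - 2^ ( - 1 )*3^( - 3) * 23^ (-1 )*137^1 * 139^( - 1 )*163^1 * 271^ ( - 1) * 2543^1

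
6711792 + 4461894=11173686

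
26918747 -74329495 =  -  47410748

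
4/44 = 1/11  =  0.09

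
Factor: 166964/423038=178/451 = 2^1*11^ ( - 1)*41^( - 1 )*89^1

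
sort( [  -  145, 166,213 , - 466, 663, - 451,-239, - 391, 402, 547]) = [ -466, -451,-391,  -  239 ,  -  145, 166, 213, 402,547,663 ] 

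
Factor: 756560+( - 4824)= 2^3*93967^1  =  751736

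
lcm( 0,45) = 0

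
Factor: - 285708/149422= - 174/91 = - 2^1*3^1*7^( - 1) * 13^( - 1) * 29^1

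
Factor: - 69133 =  - 257^1*269^1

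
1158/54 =193/9  =  21.44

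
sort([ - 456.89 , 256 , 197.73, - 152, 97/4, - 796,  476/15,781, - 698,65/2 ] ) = [ - 796,-698, -456.89,  -  152,97/4,476/15,65/2,197.73,256,781 ]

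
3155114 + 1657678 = 4812792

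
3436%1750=1686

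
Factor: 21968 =2^4 *1373^1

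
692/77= 8 + 76/77=8.99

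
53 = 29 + 24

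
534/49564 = 267/24782 = 0.01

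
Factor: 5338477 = 83^1*64319^1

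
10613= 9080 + 1533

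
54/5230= 27/2615=0.01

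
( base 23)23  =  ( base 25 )1O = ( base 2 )110001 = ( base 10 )49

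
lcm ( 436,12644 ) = 12644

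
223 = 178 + 45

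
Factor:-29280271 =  - 29280271^1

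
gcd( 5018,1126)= 2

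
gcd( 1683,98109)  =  99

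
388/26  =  194/13 = 14.92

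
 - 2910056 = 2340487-5250543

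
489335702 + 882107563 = 1371443265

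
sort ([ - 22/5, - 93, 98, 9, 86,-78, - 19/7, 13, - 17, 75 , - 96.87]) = [ - 96.87, - 93, - 78, - 17,  -  22/5, - 19/7, 9, 13,75,86,98 ] 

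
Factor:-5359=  - 23^1*233^1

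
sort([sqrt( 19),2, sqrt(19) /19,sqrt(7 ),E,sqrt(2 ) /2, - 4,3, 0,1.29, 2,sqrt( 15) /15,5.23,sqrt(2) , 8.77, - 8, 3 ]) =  [  -  8, - 4,  0 , sqrt(19)/19,sqrt(15)/15,sqrt(2) /2,  1.29,sqrt (2),2,2,sqrt( 7), E, 3, 3, sqrt( 19 ),  5.23, 8.77 ] 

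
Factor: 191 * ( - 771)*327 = -48154347 = - 3^2*109^1*191^1*257^1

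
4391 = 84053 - 79662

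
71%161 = 71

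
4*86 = 344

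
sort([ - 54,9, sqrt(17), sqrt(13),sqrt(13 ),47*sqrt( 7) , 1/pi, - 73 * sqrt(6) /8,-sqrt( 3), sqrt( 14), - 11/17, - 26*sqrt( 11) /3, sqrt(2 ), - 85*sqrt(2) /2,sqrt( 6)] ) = [ - 85*sqrt( 2)/2, - 54, - 26*sqrt( 11)/3, - 73*sqrt(6)/8, - sqrt(3), - 11/17,1/pi,sqrt( 2 ),sqrt(6), sqrt( 13), sqrt(13 ),sqrt( 14),sqrt(17),9, 47*sqrt( 7 ) ] 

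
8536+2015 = 10551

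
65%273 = 65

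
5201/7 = 743 = 743.00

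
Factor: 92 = 2^2*23^1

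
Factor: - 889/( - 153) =3^ ( -2 )*7^1*17^ ( - 1)*127^1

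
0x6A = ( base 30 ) 3g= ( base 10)106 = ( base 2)1101010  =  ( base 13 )82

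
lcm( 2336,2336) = 2336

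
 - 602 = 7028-7630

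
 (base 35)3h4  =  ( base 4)1002302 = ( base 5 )114044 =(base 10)4274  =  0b1000010110010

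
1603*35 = 56105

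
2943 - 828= 2115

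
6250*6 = 37500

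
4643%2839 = 1804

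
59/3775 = 59/3775 = 0.02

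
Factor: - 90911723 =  - 7^1*29^1*447841^1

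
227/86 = 227/86 = 2.64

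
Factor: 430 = 2^1*5^1*43^1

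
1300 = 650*2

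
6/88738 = 3/44369 =0.00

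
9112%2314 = 2170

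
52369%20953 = 10463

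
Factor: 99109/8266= 2^( - 1)*4133^( - 1)*99109^1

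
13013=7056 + 5957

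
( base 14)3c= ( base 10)54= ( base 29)1p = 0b110110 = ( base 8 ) 66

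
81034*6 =486204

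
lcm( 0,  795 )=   0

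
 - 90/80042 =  - 1 + 39976/40021= - 0.00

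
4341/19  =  228 + 9/19 = 228.47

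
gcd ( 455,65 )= 65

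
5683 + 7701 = 13384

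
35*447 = 15645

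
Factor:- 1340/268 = -5 = - 5^1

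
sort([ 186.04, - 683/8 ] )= [  -  683/8, 186.04]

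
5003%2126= 751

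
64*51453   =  3292992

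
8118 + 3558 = 11676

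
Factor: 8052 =2^2*3^1 * 11^1*61^1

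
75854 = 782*97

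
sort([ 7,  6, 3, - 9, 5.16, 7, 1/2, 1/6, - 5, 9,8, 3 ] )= [ - 9, - 5, 1/6, 1/2, 3,3, 5.16, 6, 7, 7, 8, 9]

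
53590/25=10718/5   =  2143.60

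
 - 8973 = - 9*997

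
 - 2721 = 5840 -8561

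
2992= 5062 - 2070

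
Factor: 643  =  643^1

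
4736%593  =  585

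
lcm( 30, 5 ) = 30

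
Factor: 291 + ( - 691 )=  - 400=- 2^4*5^2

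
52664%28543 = 24121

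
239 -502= - 263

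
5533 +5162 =10695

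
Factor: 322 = 2^1*7^1*23^1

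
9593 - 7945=1648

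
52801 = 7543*7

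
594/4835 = 594/4835 = 0.12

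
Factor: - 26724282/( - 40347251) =2^1 * 3^1*7^( - 1)*13^1*151^1*2269^1*5763893^( - 1)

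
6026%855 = 41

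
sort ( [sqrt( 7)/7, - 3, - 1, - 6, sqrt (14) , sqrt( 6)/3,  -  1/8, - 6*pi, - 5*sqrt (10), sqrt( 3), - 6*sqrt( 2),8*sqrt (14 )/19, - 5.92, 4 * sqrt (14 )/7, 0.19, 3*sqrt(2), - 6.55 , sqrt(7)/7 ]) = [ - 6*pi, - 5*sqrt( 10 ), - 6*sqrt(2 ), - 6.55, - 6  ,-5.92 , - 3,-1, - 1/8,  0.19,  sqrt(7)/7 , sqrt ( 7)/7, sqrt (6) /3,8 *sqrt( 14)/19, sqrt ( 3 ) , 4*sqrt(14)/7, sqrt ( 14 ),  3*sqrt(2) ] 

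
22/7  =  3 + 1/7 = 3.14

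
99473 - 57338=42135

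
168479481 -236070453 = -67590972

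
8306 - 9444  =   - 1138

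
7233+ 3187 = 10420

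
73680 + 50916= 124596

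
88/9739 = 88/9739 = 0.01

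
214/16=13 + 3/8= 13.38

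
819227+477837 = 1297064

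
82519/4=20629 + 3/4=20629.75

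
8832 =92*96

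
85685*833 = 71375605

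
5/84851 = 5/84851 = 0.00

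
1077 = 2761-1684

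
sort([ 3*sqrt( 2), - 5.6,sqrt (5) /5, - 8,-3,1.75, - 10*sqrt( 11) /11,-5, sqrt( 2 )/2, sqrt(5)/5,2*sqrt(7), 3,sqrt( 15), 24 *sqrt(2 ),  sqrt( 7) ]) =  [ -8, - 5.6, - 5, - 10*sqrt(11)/11, - 3 , sqrt( 5)/5 , sqrt( 5)/5, sqrt( 2)/2, 1.75,sqrt (7),3,sqrt( 15), 3*sqrt(2), 2*sqrt( 7),24*sqrt( 2) ]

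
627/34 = 18 + 15/34 = 18.44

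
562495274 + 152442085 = 714937359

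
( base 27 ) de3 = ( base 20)14CI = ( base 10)9858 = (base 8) 23202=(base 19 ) 185G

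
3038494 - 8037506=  - 4999012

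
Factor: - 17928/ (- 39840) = 2^(  -  2)*3^2*5^( - 1) = 9/20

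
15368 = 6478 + 8890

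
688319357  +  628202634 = 1316521991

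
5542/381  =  14 + 208/381 = 14.55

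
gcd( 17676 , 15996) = 12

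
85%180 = 85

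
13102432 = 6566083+6536349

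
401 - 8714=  - 8313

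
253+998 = 1251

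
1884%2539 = 1884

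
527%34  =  17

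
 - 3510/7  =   - 502 + 4/7 = - 501.43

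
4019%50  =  19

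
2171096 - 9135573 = -6964477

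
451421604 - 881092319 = -429670715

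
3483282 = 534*6523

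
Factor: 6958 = 2^1 * 7^2 * 71^1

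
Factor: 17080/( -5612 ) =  - 2^1 * 5^1*7^1*23^( - 1) = - 70/23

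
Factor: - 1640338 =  - 2^1 * 7^1 * 117167^1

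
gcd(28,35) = 7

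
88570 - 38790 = 49780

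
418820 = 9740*43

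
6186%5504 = 682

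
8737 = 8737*1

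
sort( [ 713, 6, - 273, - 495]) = [  -  495,- 273, 6,  713 ]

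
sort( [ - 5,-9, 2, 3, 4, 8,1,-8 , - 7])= [ - 9,- 8  , - 7, - 5, 1, 2, 3,4, 8]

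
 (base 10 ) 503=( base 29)ha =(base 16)1F7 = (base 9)618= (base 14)27d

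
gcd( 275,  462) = 11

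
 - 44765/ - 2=22382 + 1/2 = 22382.50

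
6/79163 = 6/79163  =  0.00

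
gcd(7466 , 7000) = 2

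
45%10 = 5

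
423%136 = 15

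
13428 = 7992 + 5436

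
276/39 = 92/13 = 7.08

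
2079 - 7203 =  - 5124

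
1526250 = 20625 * 74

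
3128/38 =1564/19 = 82.32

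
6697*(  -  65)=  - 435305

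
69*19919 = 1374411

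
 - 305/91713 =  - 1 + 91408/91713 = - 0.00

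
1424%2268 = 1424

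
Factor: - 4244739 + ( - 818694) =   -  5063433 = - 3^1 * 17^1 * 101^1 * 983^1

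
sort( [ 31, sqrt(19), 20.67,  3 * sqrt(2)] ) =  [ 3*sqrt(2),sqrt( 19 ),  20.67,31]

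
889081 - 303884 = 585197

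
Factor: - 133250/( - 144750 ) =3^( - 1 ) * 13^1 * 41^1*193^ (-1 ) = 533/579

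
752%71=42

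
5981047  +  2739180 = 8720227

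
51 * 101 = 5151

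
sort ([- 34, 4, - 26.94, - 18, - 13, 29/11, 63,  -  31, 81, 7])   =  [-34, - 31, - 26.94,-18, - 13,  29/11, 4 , 7,63, 81 ]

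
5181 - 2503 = 2678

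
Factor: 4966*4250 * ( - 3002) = - 63358711000 =- 2^3*5^3*13^1 *17^1*19^1*79^1*191^1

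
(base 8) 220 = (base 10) 144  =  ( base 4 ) 2100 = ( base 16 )90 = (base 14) a4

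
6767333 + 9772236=16539569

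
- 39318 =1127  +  - 40445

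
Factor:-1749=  - 3^1*11^1 * 53^1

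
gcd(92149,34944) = 1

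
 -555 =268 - 823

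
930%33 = 6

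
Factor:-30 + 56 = 26=2^1*13^1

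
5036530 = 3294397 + 1742133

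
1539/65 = 23 + 44/65 = 23.68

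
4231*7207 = 30492817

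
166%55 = 1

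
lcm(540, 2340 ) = 7020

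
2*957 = 1914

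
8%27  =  8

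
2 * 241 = 482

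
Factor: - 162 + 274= 112 = 2^4*7^1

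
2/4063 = 2/4063 = 0.00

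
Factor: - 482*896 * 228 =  - 2^10*3^1*7^1 * 19^1 * 241^1=- 98466816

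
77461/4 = 77461/4 = 19365.25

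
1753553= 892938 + 860615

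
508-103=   405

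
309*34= 10506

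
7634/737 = 694/67 = 10.36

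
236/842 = 118/421  =  0.28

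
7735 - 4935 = 2800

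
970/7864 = 485/3932 = 0.12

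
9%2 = 1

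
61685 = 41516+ 20169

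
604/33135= 604/33135 = 0.02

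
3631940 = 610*5954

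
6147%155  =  102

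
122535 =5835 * 21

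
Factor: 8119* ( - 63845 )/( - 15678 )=518357555/15678 = 2^( - 1)*  3^ ( - 2 )*5^1*13^(  -  1) * 23^1 * 67^( - 1)*113^2*353^1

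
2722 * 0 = 0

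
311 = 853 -542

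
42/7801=42/7801 =0.01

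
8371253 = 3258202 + 5113051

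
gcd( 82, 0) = 82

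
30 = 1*30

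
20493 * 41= 840213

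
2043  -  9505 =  - 7462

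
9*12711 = 114399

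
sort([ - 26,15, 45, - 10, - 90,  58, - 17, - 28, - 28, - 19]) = [ -90, - 28,  -  28, - 26, - 19, - 17 , - 10 , 15, 45, 58 ] 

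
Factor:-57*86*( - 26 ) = 127452 = 2^2 * 3^1*13^1 * 19^1*43^1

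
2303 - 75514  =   - 73211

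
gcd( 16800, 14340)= 60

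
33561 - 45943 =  - 12382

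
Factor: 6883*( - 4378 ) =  - 2^1*11^1 * 199^1 *6883^1 =- 30133774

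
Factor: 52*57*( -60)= - 2^4 * 3^2*5^1*13^1*19^1 = -177840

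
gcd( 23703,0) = 23703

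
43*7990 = 343570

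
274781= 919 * 299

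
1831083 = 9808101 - 7977018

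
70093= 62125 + 7968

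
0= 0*439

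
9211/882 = 9211/882=10.44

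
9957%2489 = 1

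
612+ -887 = -275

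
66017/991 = 66017/991  =  66.62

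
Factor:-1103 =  - 1103^1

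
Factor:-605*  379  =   - 5^1*11^2*379^1= - 229295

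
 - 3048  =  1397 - 4445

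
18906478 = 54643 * 346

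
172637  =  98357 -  - 74280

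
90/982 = 45/491 = 0.09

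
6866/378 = 3433/189= 18.16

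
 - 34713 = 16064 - 50777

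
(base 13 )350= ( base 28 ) KC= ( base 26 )m0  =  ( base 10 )572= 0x23c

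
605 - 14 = 591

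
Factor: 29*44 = 1276 = 2^2*11^1*29^1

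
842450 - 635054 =207396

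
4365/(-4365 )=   -  1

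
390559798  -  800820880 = -410261082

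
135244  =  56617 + 78627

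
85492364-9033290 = 76459074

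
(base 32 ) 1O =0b111000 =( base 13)44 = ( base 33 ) 1N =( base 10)56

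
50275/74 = 50275/74 = 679.39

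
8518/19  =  448 + 6/19 = 448.32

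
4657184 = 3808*1223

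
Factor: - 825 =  - 3^1*  5^2 * 11^1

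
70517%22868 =1913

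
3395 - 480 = 2915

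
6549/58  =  112 + 53/58 = 112.91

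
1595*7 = 11165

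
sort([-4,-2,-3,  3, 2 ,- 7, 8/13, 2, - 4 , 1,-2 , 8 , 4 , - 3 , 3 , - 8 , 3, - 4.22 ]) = [-8,-7,-4.22, - 4, -4 , - 3,-3, -2,- 2, 8/13 , 1, 2, 2,  3,3, 3,4,8 ]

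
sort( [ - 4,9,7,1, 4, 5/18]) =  [ - 4,5/18,  1,4, 7,9 ] 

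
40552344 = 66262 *612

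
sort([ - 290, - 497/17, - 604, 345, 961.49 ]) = [  -  604  ,  -  290 , - 497/17,  345,961.49]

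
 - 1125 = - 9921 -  - 8796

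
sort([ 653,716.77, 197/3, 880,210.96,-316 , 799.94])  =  [ - 316,197/3,210.96, 653,716.77,799.94,880 ] 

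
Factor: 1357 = 23^1*59^1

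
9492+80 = 9572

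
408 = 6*68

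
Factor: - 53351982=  - 2^1*3^2*2963999^1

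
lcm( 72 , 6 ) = 72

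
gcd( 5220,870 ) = 870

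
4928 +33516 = 38444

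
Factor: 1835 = 5^1*367^1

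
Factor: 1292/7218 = 646/3609  =  2^1*3^( - 2)*17^1 * 19^1*401^( - 1 )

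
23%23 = 0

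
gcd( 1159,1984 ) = 1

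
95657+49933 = 145590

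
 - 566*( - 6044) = 3420904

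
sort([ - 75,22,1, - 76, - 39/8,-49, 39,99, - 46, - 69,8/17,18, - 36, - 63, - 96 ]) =[-96, - 76, - 75, - 69, - 63, - 49  , - 46, - 36,  -  39/8,8/17, 1,18, 22,39,99]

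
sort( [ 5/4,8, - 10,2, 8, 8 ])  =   [ - 10,5/4 , 2,8,8,8] 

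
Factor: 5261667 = 3^1 * 1753889^1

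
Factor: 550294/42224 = 2^ (-3)*7^( - 1 )*13^(  -  1)*29^(-1)*275147^1 =275147/21112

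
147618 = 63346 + 84272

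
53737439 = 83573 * 643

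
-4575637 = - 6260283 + 1684646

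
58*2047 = 118726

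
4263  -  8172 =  - 3909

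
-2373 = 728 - 3101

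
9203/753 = 12 + 167/753 =12.22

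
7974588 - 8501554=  - 526966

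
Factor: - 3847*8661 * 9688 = -322793183496= -2^3*3^1*7^1*173^1*2887^1*3847^1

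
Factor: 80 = 2^4 * 5^1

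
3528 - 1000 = 2528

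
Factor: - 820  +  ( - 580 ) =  - 1400 = - 2^3*5^2*7^1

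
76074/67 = 1135 + 29/67 = 1135.43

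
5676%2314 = 1048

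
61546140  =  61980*993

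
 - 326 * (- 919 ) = 299594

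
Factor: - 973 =- 7^1*139^1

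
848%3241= 848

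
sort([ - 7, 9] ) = [ - 7 , 9 ] 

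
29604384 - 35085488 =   -  5481104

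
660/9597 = 220/3199  =  0.07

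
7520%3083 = 1354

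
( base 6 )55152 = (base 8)16714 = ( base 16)1dcc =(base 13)361a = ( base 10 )7628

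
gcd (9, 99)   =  9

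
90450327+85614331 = 176064658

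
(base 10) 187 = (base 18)A7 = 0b10111011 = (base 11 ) 160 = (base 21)8J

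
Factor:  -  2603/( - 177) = 3^( - 1 )*19^1*59^(-1 )*137^1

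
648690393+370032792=1018723185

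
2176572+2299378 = 4475950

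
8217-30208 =  -  21991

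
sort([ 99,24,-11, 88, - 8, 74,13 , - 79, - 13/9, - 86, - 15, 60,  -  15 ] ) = [ - 86, - 79 , - 15 , - 15 , - 11, -8, - 13/9, 13,24, 60,  74,88,99 ] 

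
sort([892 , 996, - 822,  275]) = [-822,275, 892,  996 ] 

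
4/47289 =4/47289  =  0.00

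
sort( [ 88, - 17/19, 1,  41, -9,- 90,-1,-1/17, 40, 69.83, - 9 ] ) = [ - 90, - 9, - 9, - 1, - 17/19, - 1/17, 1,40, 41, 69.83, 88] 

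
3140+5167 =8307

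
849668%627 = 83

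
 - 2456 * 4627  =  -11363912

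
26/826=13/413= 0.03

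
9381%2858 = 807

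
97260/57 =1706 + 6/19 = 1706.32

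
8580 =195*44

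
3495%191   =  57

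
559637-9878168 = -9318531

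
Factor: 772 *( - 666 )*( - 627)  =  2^3*3^3*11^1*19^1*37^1*193^1= 322373304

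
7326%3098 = 1130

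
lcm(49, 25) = 1225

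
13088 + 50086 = 63174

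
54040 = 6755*8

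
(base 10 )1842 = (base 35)1hm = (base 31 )1SD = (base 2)11100110010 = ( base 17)666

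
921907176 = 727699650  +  194207526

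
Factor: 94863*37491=3^2*103^1*307^1*12497^1 = 3556508733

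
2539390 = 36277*70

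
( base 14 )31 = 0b101011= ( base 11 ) 3a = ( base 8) 53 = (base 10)43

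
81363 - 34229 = 47134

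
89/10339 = 89/10339 = 0.01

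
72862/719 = 72862/719 = 101.34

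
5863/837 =5863/837 = 7.00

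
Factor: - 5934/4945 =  - 6/5  =  - 2^1*3^1 *5^( - 1)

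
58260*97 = 5651220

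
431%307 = 124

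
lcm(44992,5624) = 44992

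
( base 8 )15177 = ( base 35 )5is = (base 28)8i7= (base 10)6783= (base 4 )1221333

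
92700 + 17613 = 110313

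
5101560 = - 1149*(-4440)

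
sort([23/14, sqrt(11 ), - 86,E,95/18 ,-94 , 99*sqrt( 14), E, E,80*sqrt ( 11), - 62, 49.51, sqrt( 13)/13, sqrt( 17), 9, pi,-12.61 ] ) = [ -94,-86, - 62, - 12.61,  sqrt( 13 ) /13,23/14,E, E, E, pi, sqrt( 11), sqrt(17), 95/18, 9, 49.51 , 80*sqrt(11 ),99*sqrt( 14) ] 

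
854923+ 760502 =1615425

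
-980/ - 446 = 490/223 = 2.20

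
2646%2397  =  249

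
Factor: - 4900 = -2^2*5^2*7^2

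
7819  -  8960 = -1141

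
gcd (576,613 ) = 1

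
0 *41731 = 0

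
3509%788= 357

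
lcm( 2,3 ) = 6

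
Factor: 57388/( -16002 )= -2^1*3^ ( - 2 ) * 7^( - 1 ) * 127^( - 1 ) * 14347^1= - 28694/8001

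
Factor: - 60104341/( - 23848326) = 2^( - 1)*3^( - 2)*11^1*1324907^(-1)*5464031^1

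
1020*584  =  595680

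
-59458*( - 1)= 59458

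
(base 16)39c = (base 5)12144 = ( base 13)561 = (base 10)924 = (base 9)1236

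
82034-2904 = 79130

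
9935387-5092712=4842675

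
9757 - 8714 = 1043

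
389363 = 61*6383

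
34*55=1870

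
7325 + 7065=14390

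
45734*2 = 91468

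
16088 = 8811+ 7277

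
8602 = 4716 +3886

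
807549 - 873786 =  - 66237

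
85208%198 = 68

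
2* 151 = 302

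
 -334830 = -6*55805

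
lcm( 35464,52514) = 2730728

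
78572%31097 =16378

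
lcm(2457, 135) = 12285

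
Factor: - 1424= - 2^4*89^1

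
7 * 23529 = 164703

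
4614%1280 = 774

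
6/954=1/159 =0.01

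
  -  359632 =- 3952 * 91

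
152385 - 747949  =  -595564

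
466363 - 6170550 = - 5704187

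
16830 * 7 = 117810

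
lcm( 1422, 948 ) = 2844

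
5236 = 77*68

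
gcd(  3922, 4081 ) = 53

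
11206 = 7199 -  - 4007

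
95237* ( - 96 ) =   -  9142752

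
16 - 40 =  - 24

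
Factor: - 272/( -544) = 1/2 = 2^( - 1 )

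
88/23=88/23 = 3.83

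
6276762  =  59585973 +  - 53309211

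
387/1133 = 387/1133  =  0.34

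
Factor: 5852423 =5852423^1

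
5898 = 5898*1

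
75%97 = 75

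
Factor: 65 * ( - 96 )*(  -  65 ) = 405600  =  2^5*3^1 * 5^2* 13^2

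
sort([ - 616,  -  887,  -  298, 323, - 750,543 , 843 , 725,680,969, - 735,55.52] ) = [- 887,-750,- 735  , - 616, - 298,55.52, 323, 543, 680, 725,843,969 ]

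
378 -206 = 172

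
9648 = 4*2412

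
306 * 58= 17748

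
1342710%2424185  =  1342710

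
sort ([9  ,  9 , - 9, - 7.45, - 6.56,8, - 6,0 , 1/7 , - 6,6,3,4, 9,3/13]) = [ - 9, - 7.45, - 6.56, - 6, - 6,0,1/7 , 3/13, 3,4,6, 8, 9,9,9 ] 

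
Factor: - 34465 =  - 5^1*61^1*113^1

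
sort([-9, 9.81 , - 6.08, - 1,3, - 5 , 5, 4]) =[ - 9 , - 6.08 ,- 5, - 1,3,4,5, 9.81]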